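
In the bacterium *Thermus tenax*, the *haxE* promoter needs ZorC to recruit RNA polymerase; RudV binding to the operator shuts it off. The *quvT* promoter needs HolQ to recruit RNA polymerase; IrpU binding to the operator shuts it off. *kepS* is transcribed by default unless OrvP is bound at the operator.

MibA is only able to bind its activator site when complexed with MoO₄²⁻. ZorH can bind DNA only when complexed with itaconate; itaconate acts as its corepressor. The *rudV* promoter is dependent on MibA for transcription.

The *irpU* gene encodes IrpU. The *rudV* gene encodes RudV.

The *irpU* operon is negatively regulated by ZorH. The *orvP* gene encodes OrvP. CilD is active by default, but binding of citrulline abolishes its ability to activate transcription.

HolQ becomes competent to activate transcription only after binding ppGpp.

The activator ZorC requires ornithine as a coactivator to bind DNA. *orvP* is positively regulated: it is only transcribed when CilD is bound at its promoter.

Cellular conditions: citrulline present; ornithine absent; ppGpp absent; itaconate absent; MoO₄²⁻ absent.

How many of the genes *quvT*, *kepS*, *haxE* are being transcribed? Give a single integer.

Itaconate is absent, so ZorH is inactive.
With no repressor bound, *irpU* is transcribed.
So IrpU is produced and active.
ppGpp is absent, so HolQ is inactive.
With repressor IrpU bound, *quvT* is not transcribed.
→ *quvT* is OFF.
Citrulline is present, so CilD is inactive.
Required activator CilD is absent, so *orvP* is not transcribed.
So OrvP is not produced.
With no repressor bound, *kepS* is transcribed.
→ *kepS* is ON.
Ornithine is absent, so ZorC is inactive.
MoO₄²⁻ is absent, so MibA is inactive.
Required activator MibA is absent, so *rudV* is not transcribed.
So RudV is not produced.
Required activator ZorC is absent, so *haxE* is not transcribed.
→ *haxE* is OFF.
1 of the 3 genes is transcribed.

1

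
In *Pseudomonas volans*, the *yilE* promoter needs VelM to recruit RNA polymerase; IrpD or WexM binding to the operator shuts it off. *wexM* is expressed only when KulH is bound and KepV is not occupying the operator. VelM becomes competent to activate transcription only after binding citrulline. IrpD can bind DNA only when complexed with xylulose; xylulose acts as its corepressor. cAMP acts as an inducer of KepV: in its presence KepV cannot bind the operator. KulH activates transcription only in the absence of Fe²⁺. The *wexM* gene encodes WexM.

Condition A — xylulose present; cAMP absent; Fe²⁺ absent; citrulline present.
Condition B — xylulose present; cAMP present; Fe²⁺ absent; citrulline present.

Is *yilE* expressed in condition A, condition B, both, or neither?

Condition A:
Xylulose is present, so IrpD is active.
cAMP is absent, so KepV is active.
Fe²⁺ is absent, so KulH is active.
With repressor KepV bound, *wexM* is not transcribed.
So WexM is not produced.
Citrulline is present, so VelM is active.
With repressor IrpD bound, *yilE* is not transcribed.
→ *yilE* is OFF in A.
Condition B:
Xylulose is present, so IrpD is active.
cAMP is present, so KepV is inactive.
Fe²⁺ is absent, so KulH is active.
No repressor is bound and KulH is active, so *wexM* is transcribed.
So WexM is produced and active.
Citrulline is present, so VelM is active.
With repressor IrpD bound, *yilE* is not transcribed.
→ *yilE* is OFF in B.

neither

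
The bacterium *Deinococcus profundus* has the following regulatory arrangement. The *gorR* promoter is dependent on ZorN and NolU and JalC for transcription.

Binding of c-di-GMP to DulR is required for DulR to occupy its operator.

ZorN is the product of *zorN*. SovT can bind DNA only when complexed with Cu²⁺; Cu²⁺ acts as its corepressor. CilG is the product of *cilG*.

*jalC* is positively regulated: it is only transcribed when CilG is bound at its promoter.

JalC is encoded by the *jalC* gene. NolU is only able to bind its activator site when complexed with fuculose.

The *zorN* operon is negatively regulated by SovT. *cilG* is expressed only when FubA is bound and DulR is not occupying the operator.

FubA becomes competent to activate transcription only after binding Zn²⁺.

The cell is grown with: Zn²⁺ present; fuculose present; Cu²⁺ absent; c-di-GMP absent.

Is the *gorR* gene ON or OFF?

ON

Cu²⁺ is absent, so SovT is inactive.
With no repressor bound, *zorN* is transcribed.
So ZorN is produced and active.
Fuculose is present, so NolU is active.
c-di-GMP is absent, so DulR is inactive.
Zn²⁺ is present, so FubA is active.
No repressor is bound and FubA is active, so *cilG* is transcribed.
So CilG is produced and active.
No repressor is bound and CilG is active, so *jalC* is transcribed.
So JalC is produced and active.
No repressor is bound and ZorN and NolU and JalC are active, so *gorR* is transcribed.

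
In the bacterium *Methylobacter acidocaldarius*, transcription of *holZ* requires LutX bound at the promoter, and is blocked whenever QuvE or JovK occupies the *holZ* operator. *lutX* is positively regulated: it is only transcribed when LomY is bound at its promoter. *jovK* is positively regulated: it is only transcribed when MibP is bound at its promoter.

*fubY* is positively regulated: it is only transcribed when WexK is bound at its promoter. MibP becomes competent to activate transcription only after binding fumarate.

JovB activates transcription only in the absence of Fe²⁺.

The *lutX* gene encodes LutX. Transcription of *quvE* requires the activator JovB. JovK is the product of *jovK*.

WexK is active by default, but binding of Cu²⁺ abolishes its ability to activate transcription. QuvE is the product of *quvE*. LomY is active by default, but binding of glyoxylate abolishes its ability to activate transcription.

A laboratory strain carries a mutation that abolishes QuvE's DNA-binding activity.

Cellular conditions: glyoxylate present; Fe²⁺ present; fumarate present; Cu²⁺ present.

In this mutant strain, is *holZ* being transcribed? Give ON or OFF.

QuvE is non-functional in this strain, so it has no effect.
Fumarate is present, so MibP is active.
No repressor is bound and MibP is active, so *jovK* is transcribed.
So JovK is produced and active.
Glyoxylate is present, so LomY is inactive.
Required activator LomY is absent, so *lutX* is not transcribed.
So LutX is not produced.
With repressor JovK bound, *holZ* is not transcribed.

OFF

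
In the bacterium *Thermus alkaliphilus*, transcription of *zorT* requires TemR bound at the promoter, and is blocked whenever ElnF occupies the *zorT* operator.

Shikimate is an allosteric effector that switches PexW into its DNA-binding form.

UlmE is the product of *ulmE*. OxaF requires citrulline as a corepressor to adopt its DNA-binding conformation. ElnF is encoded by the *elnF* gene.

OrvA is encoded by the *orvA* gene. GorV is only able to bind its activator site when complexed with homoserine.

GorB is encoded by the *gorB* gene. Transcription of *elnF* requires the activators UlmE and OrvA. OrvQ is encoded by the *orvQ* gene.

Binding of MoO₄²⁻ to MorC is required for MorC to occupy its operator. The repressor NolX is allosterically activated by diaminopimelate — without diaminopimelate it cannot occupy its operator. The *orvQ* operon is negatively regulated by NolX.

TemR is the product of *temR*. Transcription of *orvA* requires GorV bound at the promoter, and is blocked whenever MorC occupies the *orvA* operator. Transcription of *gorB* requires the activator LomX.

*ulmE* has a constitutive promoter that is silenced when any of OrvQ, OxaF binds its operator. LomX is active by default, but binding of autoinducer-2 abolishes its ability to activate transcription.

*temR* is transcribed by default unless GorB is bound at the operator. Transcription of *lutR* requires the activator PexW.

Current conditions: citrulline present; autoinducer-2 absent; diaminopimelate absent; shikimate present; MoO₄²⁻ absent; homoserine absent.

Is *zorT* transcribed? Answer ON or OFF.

Diaminopimelate is absent, so NolX is inactive.
With no repressor bound, *orvQ* is transcribed.
So OrvQ is produced and active.
Citrulline is present, so OxaF is active.
With repressor OrvQ bound, *ulmE* is not transcribed.
So UlmE is not produced.
MoO₄²⁻ is absent, so MorC is inactive.
Homoserine is absent, so GorV is inactive.
Required activator GorV is absent, so *orvA* is not transcribed.
So OrvA is not produced.
Required activator UlmE is absent, so *elnF* is not transcribed.
So ElnF is not produced.
Autoinducer-2 is absent, so LomX is active.
No repressor is bound and LomX is active, so *gorB* is transcribed.
So GorB is produced and active.
With repressor GorB bound, *temR* is not transcribed.
So TemR is not produced.
Required activator TemR is absent, so *zorT* is not transcribed.

OFF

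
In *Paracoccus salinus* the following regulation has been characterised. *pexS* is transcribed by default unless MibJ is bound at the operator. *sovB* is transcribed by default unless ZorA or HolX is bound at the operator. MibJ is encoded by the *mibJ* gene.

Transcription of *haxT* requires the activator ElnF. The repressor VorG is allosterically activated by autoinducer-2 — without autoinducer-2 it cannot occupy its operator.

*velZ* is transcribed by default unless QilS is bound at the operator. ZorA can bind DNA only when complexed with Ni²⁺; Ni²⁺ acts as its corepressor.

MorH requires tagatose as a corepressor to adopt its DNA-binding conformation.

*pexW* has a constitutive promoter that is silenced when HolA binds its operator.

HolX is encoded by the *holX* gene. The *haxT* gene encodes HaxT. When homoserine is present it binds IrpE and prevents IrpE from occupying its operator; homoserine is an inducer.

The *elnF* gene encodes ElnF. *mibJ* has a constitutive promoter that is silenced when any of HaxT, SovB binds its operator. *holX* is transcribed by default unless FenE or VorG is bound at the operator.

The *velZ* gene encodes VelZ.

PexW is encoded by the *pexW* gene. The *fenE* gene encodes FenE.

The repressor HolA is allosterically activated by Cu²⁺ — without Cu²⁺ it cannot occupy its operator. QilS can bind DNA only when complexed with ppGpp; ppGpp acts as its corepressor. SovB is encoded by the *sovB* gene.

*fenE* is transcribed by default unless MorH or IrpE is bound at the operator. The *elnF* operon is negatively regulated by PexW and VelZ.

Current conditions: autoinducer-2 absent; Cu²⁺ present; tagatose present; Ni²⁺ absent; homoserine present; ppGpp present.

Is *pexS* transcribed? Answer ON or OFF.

Cu²⁺ is present, so HolA is active.
With repressor HolA bound, *pexW* is not transcribed.
So PexW is not produced.
ppGpp is present, so QilS is active.
With repressor QilS bound, *velZ* is not transcribed.
So VelZ is not produced.
With no repressor bound, *elnF* is transcribed.
So ElnF is produced and active.
No repressor is bound and ElnF is active, so *haxT* is transcribed.
So HaxT is produced and active.
Ni²⁺ is absent, so ZorA is inactive.
Tagatose is present, so MorH is active.
Homoserine is present, so IrpE is inactive.
With repressor MorH bound, *fenE* is not transcribed.
So FenE is not produced.
Autoinducer-2 is absent, so VorG is inactive.
With no repressor bound, *holX* is transcribed.
So HolX is produced and active.
With repressor HolX bound, *sovB* is not transcribed.
So SovB is not produced.
With repressor HaxT bound, *mibJ* is not transcribed.
So MibJ is not produced.
With no repressor bound, *pexS* is transcribed.

ON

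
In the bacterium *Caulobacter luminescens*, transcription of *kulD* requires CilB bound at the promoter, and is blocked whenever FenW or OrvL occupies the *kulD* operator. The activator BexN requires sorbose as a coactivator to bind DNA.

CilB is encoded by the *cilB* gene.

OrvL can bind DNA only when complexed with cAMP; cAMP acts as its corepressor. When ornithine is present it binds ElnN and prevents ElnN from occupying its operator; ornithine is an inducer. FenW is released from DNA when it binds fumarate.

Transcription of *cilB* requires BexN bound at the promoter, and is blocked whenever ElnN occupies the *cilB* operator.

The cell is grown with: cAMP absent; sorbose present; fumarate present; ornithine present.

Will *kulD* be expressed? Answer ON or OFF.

Fumarate is present, so FenW is inactive.
Sorbose is present, so BexN is active.
Ornithine is present, so ElnN is inactive.
No repressor is bound and BexN is active, so *cilB* is transcribed.
So CilB is produced and active.
cAMP is absent, so OrvL is inactive.
No repressor is bound and CilB is active, so *kulD* is transcribed.

ON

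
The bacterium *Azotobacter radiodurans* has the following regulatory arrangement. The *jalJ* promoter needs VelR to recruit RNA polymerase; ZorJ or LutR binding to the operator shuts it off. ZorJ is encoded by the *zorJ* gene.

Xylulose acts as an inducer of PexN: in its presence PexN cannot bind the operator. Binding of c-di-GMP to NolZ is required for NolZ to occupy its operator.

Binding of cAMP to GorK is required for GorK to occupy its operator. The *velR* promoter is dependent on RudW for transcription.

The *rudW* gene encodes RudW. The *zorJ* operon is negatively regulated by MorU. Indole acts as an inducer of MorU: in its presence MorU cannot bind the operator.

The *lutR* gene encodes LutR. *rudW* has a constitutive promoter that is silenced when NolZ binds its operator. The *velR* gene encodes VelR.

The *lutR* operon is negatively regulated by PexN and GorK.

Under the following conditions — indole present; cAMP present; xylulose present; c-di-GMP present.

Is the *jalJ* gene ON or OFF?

Indole is present, so MorU is inactive.
With no repressor bound, *zorJ* is transcribed.
So ZorJ is produced and active.
c-di-GMP is present, so NolZ is active.
With repressor NolZ bound, *rudW* is not transcribed.
So RudW is not produced.
Required activator RudW is absent, so *velR* is not transcribed.
So VelR is not produced.
Xylulose is present, so PexN is inactive.
cAMP is present, so GorK is active.
With repressor GorK bound, *lutR* is not transcribed.
So LutR is not produced.
With repressor ZorJ bound, *jalJ* is not transcribed.

OFF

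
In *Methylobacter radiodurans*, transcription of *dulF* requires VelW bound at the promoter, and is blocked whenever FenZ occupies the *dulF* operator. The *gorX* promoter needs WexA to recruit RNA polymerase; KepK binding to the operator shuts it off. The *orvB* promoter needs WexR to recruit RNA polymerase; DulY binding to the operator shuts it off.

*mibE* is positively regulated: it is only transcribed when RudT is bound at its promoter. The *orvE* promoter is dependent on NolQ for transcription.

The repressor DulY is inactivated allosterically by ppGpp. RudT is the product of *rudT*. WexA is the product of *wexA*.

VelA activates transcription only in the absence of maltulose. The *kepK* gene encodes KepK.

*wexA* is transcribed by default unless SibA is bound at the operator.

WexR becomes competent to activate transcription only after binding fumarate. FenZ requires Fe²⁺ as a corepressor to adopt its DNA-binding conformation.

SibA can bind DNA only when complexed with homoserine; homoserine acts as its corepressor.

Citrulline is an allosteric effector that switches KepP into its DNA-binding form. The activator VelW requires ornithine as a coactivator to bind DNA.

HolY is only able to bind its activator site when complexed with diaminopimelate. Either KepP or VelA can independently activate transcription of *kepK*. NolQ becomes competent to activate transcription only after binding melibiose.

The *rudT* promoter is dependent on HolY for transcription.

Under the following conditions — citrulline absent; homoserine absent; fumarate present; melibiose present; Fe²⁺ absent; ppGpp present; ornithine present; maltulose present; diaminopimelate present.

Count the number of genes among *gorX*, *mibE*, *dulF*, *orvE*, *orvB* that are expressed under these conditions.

Citrulline is absent, so KepP is inactive.
Maltulose is present, so VelA is inactive.
No activator is available at the *kepK* promoter, so *kepK* is not transcribed.
So KepK is not produced.
Homoserine is absent, so SibA is inactive.
With no repressor bound, *wexA* is transcribed.
So WexA is produced and active.
No repressor is bound and WexA is active, so *gorX* is transcribed.
→ *gorX* is ON.
Diaminopimelate is present, so HolY is active.
No repressor is bound and HolY is active, so *rudT* is transcribed.
So RudT is produced and active.
No repressor is bound and RudT is active, so *mibE* is transcribed.
→ *mibE* is ON.
Fe²⁺ is absent, so FenZ is inactive.
Ornithine is present, so VelW is active.
No repressor is bound and VelW is active, so *dulF* is transcribed.
→ *dulF* is ON.
Melibiose is present, so NolQ is active.
No repressor is bound and NolQ is active, so *orvE* is transcribed.
→ *orvE* is ON.
ppGpp is present, so DulY is inactive.
Fumarate is present, so WexR is active.
No repressor is bound and WexR is active, so *orvB* is transcribed.
→ *orvB* is ON.
5 of the 5 genes are transcribed.

5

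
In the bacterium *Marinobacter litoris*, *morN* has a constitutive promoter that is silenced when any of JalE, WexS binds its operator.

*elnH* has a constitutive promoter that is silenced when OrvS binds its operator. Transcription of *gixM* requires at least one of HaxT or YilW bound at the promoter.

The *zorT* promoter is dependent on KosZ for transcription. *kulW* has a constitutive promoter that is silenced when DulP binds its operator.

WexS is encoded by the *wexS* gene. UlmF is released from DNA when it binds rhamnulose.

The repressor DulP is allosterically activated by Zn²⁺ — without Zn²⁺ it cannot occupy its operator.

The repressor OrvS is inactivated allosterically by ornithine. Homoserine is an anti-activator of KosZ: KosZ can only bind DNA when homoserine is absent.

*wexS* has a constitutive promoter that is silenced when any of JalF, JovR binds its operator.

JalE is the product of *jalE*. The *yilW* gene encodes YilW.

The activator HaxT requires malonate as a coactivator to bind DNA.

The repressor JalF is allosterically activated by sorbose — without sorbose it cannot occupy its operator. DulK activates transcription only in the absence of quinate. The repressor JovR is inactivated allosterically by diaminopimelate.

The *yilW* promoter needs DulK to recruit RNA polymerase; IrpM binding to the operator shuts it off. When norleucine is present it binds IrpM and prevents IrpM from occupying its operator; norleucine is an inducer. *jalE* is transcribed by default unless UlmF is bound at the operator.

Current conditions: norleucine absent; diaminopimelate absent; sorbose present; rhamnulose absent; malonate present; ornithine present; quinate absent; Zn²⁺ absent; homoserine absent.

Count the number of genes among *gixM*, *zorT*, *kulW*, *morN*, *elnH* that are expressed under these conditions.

5

Malonate is present, so HaxT is active.
Quinate is absent, so DulK is active.
Norleucine is absent, so IrpM is active.
With repressor IrpM bound, *yilW* is not transcribed.
So YilW is not produced.
Activator HaxT is present, so *gixM* is transcribed.
→ *gixM* is ON.
Homoserine is absent, so KosZ is active.
No repressor is bound and KosZ is active, so *zorT* is transcribed.
→ *zorT* is ON.
Zn²⁺ is absent, so DulP is inactive.
With no repressor bound, *kulW* is transcribed.
→ *kulW* is ON.
Rhamnulose is absent, so UlmF is active.
With repressor UlmF bound, *jalE* is not transcribed.
So JalE is not produced.
Sorbose is present, so JalF is active.
Diaminopimelate is absent, so JovR is active.
With repressor JalF bound, *wexS* is not transcribed.
So WexS is not produced.
With no repressor bound, *morN* is transcribed.
→ *morN* is ON.
Ornithine is present, so OrvS is inactive.
With no repressor bound, *elnH* is transcribed.
→ *elnH* is ON.
5 of the 5 genes are transcribed.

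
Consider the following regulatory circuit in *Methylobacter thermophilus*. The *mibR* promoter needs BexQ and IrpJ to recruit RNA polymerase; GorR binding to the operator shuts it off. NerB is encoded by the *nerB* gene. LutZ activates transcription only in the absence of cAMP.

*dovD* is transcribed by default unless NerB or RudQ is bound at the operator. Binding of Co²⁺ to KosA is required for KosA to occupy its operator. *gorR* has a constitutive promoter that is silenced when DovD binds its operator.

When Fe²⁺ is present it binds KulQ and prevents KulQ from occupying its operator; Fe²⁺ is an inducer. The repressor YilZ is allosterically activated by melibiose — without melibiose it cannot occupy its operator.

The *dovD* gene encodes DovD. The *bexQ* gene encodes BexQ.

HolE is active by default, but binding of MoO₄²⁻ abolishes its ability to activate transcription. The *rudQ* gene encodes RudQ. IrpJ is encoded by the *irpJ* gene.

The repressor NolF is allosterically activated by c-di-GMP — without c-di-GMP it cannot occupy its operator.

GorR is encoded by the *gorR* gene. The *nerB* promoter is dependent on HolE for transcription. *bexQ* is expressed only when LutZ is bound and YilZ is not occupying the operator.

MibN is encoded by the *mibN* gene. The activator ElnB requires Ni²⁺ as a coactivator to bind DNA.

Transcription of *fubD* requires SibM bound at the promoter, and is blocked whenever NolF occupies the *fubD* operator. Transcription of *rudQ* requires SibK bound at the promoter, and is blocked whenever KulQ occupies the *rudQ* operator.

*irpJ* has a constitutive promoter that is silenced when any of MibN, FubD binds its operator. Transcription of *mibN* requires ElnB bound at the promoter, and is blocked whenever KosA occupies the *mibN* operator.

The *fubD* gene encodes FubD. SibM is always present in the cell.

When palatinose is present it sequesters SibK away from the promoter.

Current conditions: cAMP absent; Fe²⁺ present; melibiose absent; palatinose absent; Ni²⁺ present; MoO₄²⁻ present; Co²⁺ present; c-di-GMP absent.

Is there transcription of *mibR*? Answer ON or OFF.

OFF

cAMP is absent, so LutZ is active.
Melibiose is absent, so YilZ is inactive.
No repressor is bound and LutZ is active, so *bexQ* is transcribed.
So BexQ is produced and active.
MoO₄²⁻ is present, so HolE is inactive.
Required activator HolE is absent, so *nerB* is not transcribed.
So NerB is not produced.
Palatinose is absent, so SibK is active.
Fe²⁺ is present, so KulQ is inactive.
No repressor is bound and SibK is active, so *rudQ* is transcribed.
So RudQ is produced and active.
With repressor RudQ bound, *dovD* is not transcribed.
So DovD is not produced.
With no repressor bound, *gorR* is transcribed.
So GorR is produced and active.
Ni²⁺ is present, so ElnB is active.
Co²⁺ is present, so KosA is active.
With repressor KosA bound, *mibN* is not transcribed.
So MibN is not produced.
SibM is produced constitutively and is active.
c-di-GMP is absent, so NolF is inactive.
No repressor is bound and SibM is active, so *fubD* is transcribed.
So FubD is produced and active.
With repressor FubD bound, *irpJ* is not transcribed.
So IrpJ is not produced.
With repressor GorR bound, *mibR* is not transcribed.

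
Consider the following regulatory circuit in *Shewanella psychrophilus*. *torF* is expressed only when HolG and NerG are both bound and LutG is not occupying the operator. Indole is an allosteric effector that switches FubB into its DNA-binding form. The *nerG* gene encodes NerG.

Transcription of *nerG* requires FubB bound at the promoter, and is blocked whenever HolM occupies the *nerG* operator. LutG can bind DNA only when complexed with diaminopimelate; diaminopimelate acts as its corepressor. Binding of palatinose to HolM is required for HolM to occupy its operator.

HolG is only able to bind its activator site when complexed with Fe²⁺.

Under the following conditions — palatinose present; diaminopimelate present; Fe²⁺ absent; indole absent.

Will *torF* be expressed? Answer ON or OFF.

OFF

Fe²⁺ is absent, so HolG is inactive.
Palatinose is present, so HolM is active.
Indole is absent, so FubB is inactive.
With repressor HolM bound, *nerG* is not transcribed.
So NerG is not produced.
Diaminopimelate is present, so LutG is active.
With repressor LutG bound, *torF* is not transcribed.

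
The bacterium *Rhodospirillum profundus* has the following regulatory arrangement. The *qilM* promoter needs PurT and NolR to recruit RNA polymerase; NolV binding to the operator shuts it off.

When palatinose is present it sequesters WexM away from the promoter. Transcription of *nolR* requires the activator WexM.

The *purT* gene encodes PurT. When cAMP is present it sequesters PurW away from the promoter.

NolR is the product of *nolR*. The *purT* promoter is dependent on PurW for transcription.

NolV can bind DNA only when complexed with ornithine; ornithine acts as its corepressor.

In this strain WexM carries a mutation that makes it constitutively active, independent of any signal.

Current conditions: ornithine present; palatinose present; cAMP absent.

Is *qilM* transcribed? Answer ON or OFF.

OFF

Ornithine is present, so NolV is active.
cAMP is absent, so PurW is active.
No repressor is bound and PurW is active, so *purT* is transcribed.
So PurT is produced and active.
WexM is constitutively active in this strain.
No repressor is bound and WexM is active, so *nolR* is transcribed.
So NolR is produced and active.
With repressor NolV bound, *qilM* is not transcribed.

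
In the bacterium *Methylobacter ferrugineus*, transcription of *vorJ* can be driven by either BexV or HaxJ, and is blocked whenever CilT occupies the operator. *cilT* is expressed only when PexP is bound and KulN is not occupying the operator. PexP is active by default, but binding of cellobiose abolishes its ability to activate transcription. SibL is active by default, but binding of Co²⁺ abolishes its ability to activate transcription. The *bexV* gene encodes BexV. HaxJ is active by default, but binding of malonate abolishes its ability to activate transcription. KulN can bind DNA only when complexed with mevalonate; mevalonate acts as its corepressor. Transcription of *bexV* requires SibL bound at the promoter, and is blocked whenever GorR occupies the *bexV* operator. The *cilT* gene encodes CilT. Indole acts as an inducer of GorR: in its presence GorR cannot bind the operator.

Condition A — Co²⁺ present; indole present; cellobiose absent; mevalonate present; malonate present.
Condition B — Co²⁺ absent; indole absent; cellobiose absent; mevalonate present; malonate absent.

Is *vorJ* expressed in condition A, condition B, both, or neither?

B only

Condition A:
Co²⁺ is present, so SibL is inactive.
Indole is present, so GorR is inactive.
Required activator SibL is absent, so *bexV* is not transcribed.
So BexV is not produced.
Cellobiose is absent, so PexP is active.
Mevalonate is present, so KulN is active.
With repressor KulN bound, *cilT* is not transcribed.
So CilT is not produced.
Malonate is present, so HaxJ is inactive.
No activator is available at the *vorJ* promoter, so *vorJ* is not transcribed.
→ *vorJ* is OFF in A.
Condition B:
Co²⁺ is absent, so SibL is active.
Indole is absent, so GorR is active.
With repressor GorR bound, *bexV* is not transcribed.
So BexV is not produced.
Cellobiose is absent, so PexP is active.
Mevalonate is present, so KulN is active.
With repressor KulN bound, *cilT* is not transcribed.
So CilT is not produced.
Malonate is absent, so HaxJ is active.
Activator HaxJ is present, so *vorJ* is transcribed.
→ *vorJ* is ON in B.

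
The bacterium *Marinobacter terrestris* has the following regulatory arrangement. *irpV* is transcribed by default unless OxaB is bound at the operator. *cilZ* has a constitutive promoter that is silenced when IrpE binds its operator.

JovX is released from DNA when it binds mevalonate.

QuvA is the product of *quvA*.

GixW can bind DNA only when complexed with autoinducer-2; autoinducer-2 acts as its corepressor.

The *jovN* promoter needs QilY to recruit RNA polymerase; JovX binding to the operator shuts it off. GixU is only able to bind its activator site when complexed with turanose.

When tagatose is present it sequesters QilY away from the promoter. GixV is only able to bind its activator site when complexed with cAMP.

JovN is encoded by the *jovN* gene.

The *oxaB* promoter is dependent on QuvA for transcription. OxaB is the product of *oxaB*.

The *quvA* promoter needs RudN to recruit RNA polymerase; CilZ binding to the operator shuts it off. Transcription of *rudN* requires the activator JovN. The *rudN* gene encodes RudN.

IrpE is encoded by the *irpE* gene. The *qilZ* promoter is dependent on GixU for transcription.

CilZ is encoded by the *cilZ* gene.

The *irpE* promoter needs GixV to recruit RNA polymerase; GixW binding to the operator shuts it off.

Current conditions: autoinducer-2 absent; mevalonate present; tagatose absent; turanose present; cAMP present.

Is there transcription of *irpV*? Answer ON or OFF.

OFF

Autoinducer-2 is absent, so GixW is inactive.
cAMP is present, so GixV is active.
No repressor is bound and GixV is active, so *irpE* is transcribed.
So IrpE is produced and active.
With repressor IrpE bound, *cilZ* is not transcribed.
So CilZ is not produced.
Tagatose is absent, so QilY is active.
Mevalonate is present, so JovX is inactive.
No repressor is bound and QilY is active, so *jovN* is transcribed.
So JovN is produced and active.
No repressor is bound and JovN is active, so *rudN* is transcribed.
So RudN is produced and active.
No repressor is bound and RudN is active, so *quvA* is transcribed.
So QuvA is produced and active.
No repressor is bound and QuvA is active, so *oxaB* is transcribed.
So OxaB is produced and active.
With repressor OxaB bound, *irpV* is not transcribed.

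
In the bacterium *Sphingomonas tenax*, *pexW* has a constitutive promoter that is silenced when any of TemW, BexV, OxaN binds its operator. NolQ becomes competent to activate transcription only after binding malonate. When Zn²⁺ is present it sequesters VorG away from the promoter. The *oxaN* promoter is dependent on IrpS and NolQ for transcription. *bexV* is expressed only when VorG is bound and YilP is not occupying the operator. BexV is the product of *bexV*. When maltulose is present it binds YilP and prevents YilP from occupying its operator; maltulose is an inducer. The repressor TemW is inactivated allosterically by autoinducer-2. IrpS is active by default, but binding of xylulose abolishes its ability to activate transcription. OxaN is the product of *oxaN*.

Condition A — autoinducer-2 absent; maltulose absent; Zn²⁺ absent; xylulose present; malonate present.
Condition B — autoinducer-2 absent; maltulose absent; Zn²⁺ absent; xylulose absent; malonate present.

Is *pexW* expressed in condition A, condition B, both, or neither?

Condition A:
Autoinducer-2 is absent, so TemW is active.
Maltulose is absent, so YilP is active.
Zn²⁺ is absent, so VorG is active.
With repressor YilP bound, *bexV* is not transcribed.
So BexV is not produced.
Xylulose is present, so IrpS is inactive.
Malonate is present, so NolQ is active.
Required activator IrpS is absent, so *oxaN* is not transcribed.
So OxaN is not produced.
With repressor TemW bound, *pexW* is not transcribed.
→ *pexW* is OFF in A.
Condition B:
Autoinducer-2 is absent, so TemW is active.
Maltulose is absent, so YilP is active.
Zn²⁺ is absent, so VorG is active.
With repressor YilP bound, *bexV* is not transcribed.
So BexV is not produced.
Xylulose is absent, so IrpS is active.
Malonate is present, so NolQ is active.
No repressor is bound and IrpS and NolQ are active, so *oxaN* is transcribed.
So OxaN is produced and active.
With repressor TemW bound, *pexW* is not transcribed.
→ *pexW* is OFF in B.

neither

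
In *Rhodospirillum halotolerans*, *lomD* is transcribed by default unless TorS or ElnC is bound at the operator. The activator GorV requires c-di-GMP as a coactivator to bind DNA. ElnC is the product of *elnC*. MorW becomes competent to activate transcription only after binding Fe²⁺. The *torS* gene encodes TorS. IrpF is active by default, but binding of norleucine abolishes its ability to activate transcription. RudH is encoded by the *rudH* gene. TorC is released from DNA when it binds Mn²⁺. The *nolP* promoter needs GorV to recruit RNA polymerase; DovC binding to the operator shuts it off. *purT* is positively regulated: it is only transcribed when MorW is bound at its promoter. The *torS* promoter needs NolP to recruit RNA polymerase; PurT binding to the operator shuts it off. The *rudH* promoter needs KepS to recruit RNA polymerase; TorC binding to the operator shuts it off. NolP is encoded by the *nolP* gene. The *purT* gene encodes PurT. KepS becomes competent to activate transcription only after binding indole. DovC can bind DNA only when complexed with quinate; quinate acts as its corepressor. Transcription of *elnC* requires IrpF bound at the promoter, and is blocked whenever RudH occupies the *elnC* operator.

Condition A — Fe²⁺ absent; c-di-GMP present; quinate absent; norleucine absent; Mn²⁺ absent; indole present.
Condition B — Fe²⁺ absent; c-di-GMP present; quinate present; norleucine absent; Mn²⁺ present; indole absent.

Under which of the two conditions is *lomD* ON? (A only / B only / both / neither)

neither

Condition A:
Fe²⁺ is absent, so MorW is inactive.
Required activator MorW is absent, so *purT* is not transcribed.
So PurT is not produced.
c-di-GMP is present, so GorV is active.
Quinate is absent, so DovC is inactive.
No repressor is bound and GorV is active, so *nolP* is transcribed.
So NolP is produced and active.
No repressor is bound and NolP is active, so *torS* is transcribed.
So TorS is produced and active.
Norleucine is absent, so IrpF is active.
Mn²⁺ is absent, so TorC is active.
Indole is present, so KepS is active.
With repressor TorC bound, *rudH* is not transcribed.
So RudH is not produced.
No repressor is bound and IrpF is active, so *elnC* is transcribed.
So ElnC is produced and active.
With repressor TorS bound, *lomD* is not transcribed.
→ *lomD* is OFF in A.
Condition B:
Fe²⁺ is absent, so MorW is inactive.
Required activator MorW is absent, so *purT* is not transcribed.
So PurT is not produced.
c-di-GMP is present, so GorV is active.
Quinate is present, so DovC is active.
With repressor DovC bound, *nolP* is not transcribed.
So NolP is not produced.
Required activator NolP is absent, so *torS* is not transcribed.
So TorS is not produced.
Norleucine is absent, so IrpF is active.
Mn²⁺ is present, so TorC is inactive.
Indole is absent, so KepS is inactive.
Required activator KepS is absent, so *rudH* is not transcribed.
So RudH is not produced.
No repressor is bound and IrpF is active, so *elnC* is transcribed.
So ElnC is produced and active.
With repressor ElnC bound, *lomD* is not transcribed.
→ *lomD* is OFF in B.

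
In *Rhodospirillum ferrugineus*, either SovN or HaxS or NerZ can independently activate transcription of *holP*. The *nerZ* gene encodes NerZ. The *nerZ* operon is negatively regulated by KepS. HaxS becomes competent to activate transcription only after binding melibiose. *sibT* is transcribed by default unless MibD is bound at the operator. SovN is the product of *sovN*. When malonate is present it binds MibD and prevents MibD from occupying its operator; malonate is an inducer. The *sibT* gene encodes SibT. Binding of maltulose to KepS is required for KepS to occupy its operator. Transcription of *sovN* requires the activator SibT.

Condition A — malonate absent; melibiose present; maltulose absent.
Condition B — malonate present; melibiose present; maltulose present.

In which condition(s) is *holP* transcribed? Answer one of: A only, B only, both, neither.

both

Condition A:
Malonate is absent, so MibD is active.
With repressor MibD bound, *sibT* is not transcribed.
So SibT is not produced.
Required activator SibT is absent, so *sovN* is not transcribed.
So SovN is not produced.
Melibiose is present, so HaxS is active.
Maltulose is absent, so KepS is inactive.
With no repressor bound, *nerZ* is transcribed.
So NerZ is produced and active.
Activator HaxS is present, so *holP* is transcribed.
→ *holP* is ON in A.
Condition B:
Malonate is present, so MibD is inactive.
With no repressor bound, *sibT* is transcribed.
So SibT is produced and active.
No repressor is bound and SibT is active, so *sovN* is transcribed.
So SovN is produced and active.
Melibiose is present, so HaxS is active.
Maltulose is present, so KepS is active.
With repressor KepS bound, *nerZ* is not transcribed.
So NerZ is not produced.
Activator SovN is present, so *holP* is transcribed.
→ *holP* is ON in B.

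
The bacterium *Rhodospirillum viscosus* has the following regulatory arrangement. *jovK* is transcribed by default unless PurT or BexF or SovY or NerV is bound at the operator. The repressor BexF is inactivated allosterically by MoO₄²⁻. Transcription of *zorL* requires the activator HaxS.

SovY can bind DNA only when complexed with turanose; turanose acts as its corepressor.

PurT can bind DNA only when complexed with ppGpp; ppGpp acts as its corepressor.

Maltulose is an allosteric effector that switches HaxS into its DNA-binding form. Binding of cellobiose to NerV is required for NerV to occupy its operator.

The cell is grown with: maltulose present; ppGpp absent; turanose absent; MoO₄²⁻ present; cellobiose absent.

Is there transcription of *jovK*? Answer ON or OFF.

ON

ppGpp is absent, so PurT is inactive.
MoO₄²⁻ is present, so BexF is inactive.
Turanose is absent, so SovY is inactive.
Cellobiose is absent, so NerV is inactive.
With no repressor bound, *jovK* is transcribed.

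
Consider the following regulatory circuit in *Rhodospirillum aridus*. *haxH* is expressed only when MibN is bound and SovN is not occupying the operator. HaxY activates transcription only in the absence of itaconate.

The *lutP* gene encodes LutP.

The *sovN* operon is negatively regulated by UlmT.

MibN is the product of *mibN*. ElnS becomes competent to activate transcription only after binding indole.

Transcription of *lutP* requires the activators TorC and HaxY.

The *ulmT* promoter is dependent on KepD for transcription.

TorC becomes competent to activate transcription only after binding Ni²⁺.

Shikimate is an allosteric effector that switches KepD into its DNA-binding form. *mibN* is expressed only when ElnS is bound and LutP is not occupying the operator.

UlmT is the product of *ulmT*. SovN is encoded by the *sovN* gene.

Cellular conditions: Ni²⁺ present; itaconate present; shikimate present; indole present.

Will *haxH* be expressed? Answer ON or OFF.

ON

Shikimate is present, so KepD is active.
No repressor is bound and KepD is active, so *ulmT* is transcribed.
So UlmT is produced and active.
With repressor UlmT bound, *sovN* is not transcribed.
So SovN is not produced.
Indole is present, so ElnS is active.
Ni²⁺ is present, so TorC is active.
Itaconate is present, so HaxY is inactive.
Required activator HaxY is absent, so *lutP* is not transcribed.
So LutP is not produced.
No repressor is bound and ElnS is active, so *mibN* is transcribed.
So MibN is produced and active.
No repressor is bound and MibN is active, so *haxH* is transcribed.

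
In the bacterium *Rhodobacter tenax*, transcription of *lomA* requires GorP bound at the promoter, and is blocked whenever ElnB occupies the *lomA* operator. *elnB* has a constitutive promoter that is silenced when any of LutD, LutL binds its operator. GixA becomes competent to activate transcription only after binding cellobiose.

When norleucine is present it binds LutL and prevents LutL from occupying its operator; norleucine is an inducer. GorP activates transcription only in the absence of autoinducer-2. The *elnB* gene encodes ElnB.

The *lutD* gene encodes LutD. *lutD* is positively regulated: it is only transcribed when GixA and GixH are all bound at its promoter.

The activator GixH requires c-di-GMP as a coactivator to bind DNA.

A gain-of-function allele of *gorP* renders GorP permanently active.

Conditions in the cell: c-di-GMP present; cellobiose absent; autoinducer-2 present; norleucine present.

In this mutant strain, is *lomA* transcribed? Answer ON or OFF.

OFF

Cellobiose is absent, so GixA is inactive.
c-di-GMP is present, so GixH is active.
Required activator GixA is absent, so *lutD* is not transcribed.
So LutD is not produced.
Norleucine is present, so LutL is inactive.
With no repressor bound, *elnB* is transcribed.
So ElnB is produced and active.
GorP is constitutively active in this strain.
With repressor ElnB bound, *lomA* is not transcribed.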